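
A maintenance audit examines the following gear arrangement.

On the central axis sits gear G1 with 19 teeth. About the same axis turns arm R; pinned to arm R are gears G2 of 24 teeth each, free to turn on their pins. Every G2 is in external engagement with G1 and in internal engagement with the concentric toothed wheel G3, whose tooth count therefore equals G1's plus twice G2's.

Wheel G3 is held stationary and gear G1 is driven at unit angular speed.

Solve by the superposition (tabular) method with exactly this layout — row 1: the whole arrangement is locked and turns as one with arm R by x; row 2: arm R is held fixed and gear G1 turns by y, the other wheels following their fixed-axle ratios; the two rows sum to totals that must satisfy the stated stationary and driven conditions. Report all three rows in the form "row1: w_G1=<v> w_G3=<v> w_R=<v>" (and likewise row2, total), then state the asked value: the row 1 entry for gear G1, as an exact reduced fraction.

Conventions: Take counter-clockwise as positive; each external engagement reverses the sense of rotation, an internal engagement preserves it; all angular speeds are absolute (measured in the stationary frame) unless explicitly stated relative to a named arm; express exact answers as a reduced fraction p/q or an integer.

class = planetary set [G3 = 19+2·24 = 67; Willis about the carrier]
row 1: whole set turns with the arm by x
row 2 (arm held, sun turns y): ω_ring = −(19/67)·y, ω_arm = 0
boundary: total ω_ring = x − (19/67)·y = 0 and total ω_sun = x + y = 1  ⇒  y = 67/86, x = 19/86
row 2 ring = −(19/67)·67/86 = -19/86
totals (row 1 + row 2): sun 19/86 + 67/86 = 1, ring 19/86 + (-19/86) = 0, arm 19/86 + 0 = 19/86
asked cell (row1, sun) = 19/86

row1: w_G1=19/86 w_G3=19/86 w_R=19/86
row2: w_G1=67/86 w_G3=-19/86 w_R=0
total: w_G1=1 w_G3=0 w_R=19/86
asked value: 19/86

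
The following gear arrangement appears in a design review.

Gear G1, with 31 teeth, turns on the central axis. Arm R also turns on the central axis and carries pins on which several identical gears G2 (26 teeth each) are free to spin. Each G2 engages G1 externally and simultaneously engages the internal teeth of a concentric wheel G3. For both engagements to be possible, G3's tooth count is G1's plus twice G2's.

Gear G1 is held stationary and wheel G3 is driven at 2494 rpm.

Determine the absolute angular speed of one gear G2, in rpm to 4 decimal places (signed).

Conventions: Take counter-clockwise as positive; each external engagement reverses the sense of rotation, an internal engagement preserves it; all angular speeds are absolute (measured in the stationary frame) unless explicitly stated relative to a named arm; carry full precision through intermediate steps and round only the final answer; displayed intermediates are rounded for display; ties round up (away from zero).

+3980.8077 rpm

topology: planetary set — G1 31T / G2 26T / G3 83T, arm = carrier (Willis)
normalise by the input: solve with ω_ring = 1, then scale by 2494 rpm
ring teeth: 31 + 2·26 = 83
31(ω_sun−ω_arm) = −83(ω_ring−ω_arm),  ω_sun = 0, ω_ring = 1
31(0−ω_arm) = −83(1−ω_arm)  ⇒  114·ω_arm = 83  ⇒  ω_arm = 83/114
sun–planet mesh: 31·(0−83/114) = −26·(ω_p−ω_arm)  ⇒  ω_p−ω_arm = 2573/2964
ω_p = 83/114 + 2573/2964 = 83/52
scale: ω_p = 83/52 × 2494 rpm = +3980.8077 rpm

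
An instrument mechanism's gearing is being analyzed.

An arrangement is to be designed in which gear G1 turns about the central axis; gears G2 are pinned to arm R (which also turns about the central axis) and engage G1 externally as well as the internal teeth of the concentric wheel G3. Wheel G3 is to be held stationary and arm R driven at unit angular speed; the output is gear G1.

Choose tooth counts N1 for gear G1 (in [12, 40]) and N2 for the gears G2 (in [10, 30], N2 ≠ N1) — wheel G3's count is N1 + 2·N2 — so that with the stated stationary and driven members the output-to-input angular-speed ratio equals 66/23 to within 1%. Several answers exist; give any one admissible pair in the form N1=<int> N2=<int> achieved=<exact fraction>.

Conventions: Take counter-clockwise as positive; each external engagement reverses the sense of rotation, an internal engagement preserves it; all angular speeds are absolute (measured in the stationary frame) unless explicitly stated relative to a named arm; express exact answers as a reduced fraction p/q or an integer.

design class (target 66/23): planetary set
Willis with ω_ring = 0: ω_sun/ω_arm = (N1+N3)/N1; set equal to 66/23  ⇒  N3/N1 = 66/23 − 1 = 43/23
N3 = N1 + 2·N2  ⇒  N2/N1 = (N3/N1 − 1)/2 = (43/23 − 1)/2 = 10/23
smallest multiple with N1 ≥ 12 and N2 ≥ 10: k = 1  ⇒  N1 = 1·23 = 23, N2 = 1·10 = 10 (N1 ≤ 40, N2 ≤ 30, N2 ≠ N1 ✓), N3 = 23 + 2·10 = 43
check: (N1+N3)/N1 with N1 = 23, N3 = 43 gives 66/23; |achieved − target| = 0 ≤ 33/1150 ✓

N1=23 N2=10 achieved=66/23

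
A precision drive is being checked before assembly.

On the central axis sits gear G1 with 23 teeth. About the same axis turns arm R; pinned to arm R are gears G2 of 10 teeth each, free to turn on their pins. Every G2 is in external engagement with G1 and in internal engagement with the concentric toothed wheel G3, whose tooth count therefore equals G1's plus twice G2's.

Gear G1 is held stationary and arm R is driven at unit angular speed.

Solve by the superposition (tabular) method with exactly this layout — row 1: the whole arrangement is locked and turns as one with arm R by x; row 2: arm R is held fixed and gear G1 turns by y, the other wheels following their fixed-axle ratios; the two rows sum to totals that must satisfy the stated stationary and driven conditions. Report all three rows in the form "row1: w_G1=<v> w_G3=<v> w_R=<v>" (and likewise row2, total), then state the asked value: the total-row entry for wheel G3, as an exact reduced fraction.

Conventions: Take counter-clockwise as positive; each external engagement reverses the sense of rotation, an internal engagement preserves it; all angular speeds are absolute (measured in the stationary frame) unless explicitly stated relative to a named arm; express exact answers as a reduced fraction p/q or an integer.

row1: w_G1=1 w_G3=1 w_R=1
row2: w_G1=-1 w_G3=23/43 w_R=0
total: w_G1=0 w_G3=66/43 w_R=1
asked value: 66/43

topology: planetary set — G1 23T / G2 10T / G3 43T, arm = carrier (Willis)
row 1 (train locked, turned with arm): all members turn x
superposition row 2 [arm held]: sun y, ring −(23/43)·y, arm 0
boundary: total ω_sun = x + y = 0 and total ω_arm = x = 1  ⇒  y = -1, x = 1
row 2 ring = −(23/43)·(-1) = 23/43
totals (row 1 + row 2): sun 1 + (-1) = 0, ring 1 + 23/43 = 66/43, arm 1 + 0 = 1
asked cell (total, ring) = 66/43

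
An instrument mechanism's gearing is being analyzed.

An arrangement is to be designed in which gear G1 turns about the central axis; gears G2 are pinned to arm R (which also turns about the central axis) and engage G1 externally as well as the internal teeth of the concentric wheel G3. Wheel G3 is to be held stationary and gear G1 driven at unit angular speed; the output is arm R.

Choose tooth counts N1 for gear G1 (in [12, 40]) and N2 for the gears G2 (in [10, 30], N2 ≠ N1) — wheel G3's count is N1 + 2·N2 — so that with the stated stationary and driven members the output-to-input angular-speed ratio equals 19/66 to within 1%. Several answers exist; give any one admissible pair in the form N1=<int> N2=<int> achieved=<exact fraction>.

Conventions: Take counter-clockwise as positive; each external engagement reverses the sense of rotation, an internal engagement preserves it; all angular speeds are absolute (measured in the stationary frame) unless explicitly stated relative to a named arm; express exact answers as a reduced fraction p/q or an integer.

design class (target 19/66): planetary set
Willis with ω_ring = 0: ω_arm/ω_sun = N1/(N1+N3); set equal to 19/66  ⇒  N3/N1 = 1/(19/66) − 1 = 47/19
N3 = N1 + 2·N2  ⇒  N2/N1 = (N3/N1 − 1)/2 = (47/19 − 1)/2 = 14/19
smallest multiple with N1 ≥ 12 and N2 ≥ 10: k = 1  ⇒  N1 = 1·19 = 19, N2 = 1·14 = 14 (N1 ≤ 40, N2 ≤ 30, N2 ≠ N1 ✓), N3 = 19 + 2·14 = 47
check: N1/(N1+N3) with N1 = 19, N3 = 47 gives 19/66; |achieved − target| = 0 ≤ 19/6600 ✓

N1=19 N2=14 achieved=19/66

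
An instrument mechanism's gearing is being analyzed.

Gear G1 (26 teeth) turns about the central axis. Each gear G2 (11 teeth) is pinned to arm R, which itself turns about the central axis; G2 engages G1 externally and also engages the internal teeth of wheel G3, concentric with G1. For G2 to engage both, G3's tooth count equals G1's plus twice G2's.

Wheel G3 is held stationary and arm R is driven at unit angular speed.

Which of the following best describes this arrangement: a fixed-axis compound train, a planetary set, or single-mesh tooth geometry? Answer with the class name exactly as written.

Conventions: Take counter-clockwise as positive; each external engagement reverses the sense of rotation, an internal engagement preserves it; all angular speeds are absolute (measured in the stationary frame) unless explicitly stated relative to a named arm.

planetary set

class = planetary set [G3 = 26+2·11 = 48; Willis about the carrier]
classification: planetary set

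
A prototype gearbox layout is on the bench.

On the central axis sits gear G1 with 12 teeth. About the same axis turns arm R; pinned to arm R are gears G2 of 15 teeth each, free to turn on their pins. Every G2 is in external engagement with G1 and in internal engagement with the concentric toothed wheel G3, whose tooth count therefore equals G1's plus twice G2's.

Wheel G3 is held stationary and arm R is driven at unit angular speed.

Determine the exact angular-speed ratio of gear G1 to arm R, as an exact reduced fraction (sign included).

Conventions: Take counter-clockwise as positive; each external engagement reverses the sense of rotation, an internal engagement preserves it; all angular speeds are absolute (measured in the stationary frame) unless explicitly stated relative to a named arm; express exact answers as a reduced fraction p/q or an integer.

planetary set (12T centre, 15T on arm, 42T internal) — Willis relation
ring teeth: 12 + 2·15 = 42
12(ω_sun−ω_arm) = −42(ω_ring−ω_arm),  ω_ring = 0, ω_arm = 1
ω_sun = 1 − (42/12)(0−1) = 9/2
ω_out/ω_in = 9/2

9/2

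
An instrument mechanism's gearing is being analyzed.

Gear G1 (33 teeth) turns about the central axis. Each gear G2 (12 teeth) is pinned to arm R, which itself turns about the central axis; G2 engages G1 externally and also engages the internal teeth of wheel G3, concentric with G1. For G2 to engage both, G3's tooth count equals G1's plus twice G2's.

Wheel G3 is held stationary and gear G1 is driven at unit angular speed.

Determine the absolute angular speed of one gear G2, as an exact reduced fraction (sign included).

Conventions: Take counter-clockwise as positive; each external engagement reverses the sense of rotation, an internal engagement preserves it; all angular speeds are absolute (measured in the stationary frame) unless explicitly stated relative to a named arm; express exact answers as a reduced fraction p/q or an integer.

recognized (axles ride arm R): planetary set, 33/12/57 teeth
ring teeth: 33 + 2·12 = 57
33(ω_sun−ω_arm) = −57(ω_ring−ω_arm),  ω_ring = 0, ω_sun = 1
33(1−ω_arm) = −57(0−ω_arm)  ⇒  90·ω_arm = 33  ⇒  ω_arm = 11/30
sun–planet mesh: 33·(1−11/30) = −12·(ω_p−ω_arm)  ⇒  ω_p−ω_arm = -209/120
ω_p = 11/30 − 209/120 = -11/8
exact speed ratio = -11/8

-11/8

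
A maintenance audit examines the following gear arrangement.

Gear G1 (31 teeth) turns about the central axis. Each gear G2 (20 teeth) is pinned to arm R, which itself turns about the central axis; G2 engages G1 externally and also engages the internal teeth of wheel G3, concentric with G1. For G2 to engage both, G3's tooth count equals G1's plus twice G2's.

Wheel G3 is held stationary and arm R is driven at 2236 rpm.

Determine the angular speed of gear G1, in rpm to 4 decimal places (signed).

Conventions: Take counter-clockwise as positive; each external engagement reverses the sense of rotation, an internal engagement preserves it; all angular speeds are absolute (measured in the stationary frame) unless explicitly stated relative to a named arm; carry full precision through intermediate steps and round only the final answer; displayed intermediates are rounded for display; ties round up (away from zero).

planetary set (31T centre, 20T on arm, 71T internal) — Willis relation
normalise by the input: solve with ω_arm = 1, then scale by 2236 rpm
ring teeth: 31 + 2·20 = 71
31(ω_sun−ω_arm) = −71(ω_ring−ω_arm),  ω_ring = 0, ω_arm = 1
ω_sun = 1 − (71/31)(0−1) = 102/31
scale: ω_sun = 102/31 × 2236 rpm = +7357.1613 rpm

+7357.1613 rpm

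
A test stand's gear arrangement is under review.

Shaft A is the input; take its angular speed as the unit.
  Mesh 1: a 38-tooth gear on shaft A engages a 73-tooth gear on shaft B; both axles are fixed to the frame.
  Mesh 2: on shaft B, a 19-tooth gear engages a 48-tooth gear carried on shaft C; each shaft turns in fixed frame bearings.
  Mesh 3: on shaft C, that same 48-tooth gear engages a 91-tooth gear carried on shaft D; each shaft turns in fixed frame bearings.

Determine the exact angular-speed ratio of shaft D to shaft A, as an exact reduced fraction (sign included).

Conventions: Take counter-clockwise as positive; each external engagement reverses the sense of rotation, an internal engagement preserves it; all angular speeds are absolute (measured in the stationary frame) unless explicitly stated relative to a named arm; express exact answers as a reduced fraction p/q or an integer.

-722/6643

class = fixed-axis compound train [3 meshes; 3 ratios multiply, 3 sense flips]
mesh 1 [38T→73T]: running ratio 38/73, sense −
mesh 2 [19T→48T]: running ratio 361/1752, sense +
mesh 3 [48T→91T]: running ratio 722/6643, sense −
ω_out/ω_in = -722/6643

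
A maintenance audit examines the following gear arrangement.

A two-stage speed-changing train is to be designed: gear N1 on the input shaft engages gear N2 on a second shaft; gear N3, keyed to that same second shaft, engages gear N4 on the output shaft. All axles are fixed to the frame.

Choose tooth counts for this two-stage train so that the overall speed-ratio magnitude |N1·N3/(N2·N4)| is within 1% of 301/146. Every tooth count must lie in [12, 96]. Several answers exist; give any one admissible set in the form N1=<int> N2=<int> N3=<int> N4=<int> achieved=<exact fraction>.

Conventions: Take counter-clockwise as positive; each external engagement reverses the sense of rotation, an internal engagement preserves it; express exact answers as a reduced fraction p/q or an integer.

N1=21 N2=12 N3=86 N4=73 achieved=301/146

design class (target 301/146): fixed-axis compound train
target = 301/146 in lowest terms: an exact hit needs N1·N3 = k·301 and N2·N4 = k·146 for one integer k, every count in [12, 96]; additionally prefer no 1:1 stage (N1 ≠ N2, N3 ≠ N4)
k = 1…5: no 1:1-free in-range split of k·301 and k·146 into factor pairs; take k = 6
k = 6: N1·N3 = 1806 = 21·86, N2·N4 = 876 = 12·73
achieved = 21·86/(12·73) = 301/146; |achieved − target| = 0 ≤ 301/14600 ✓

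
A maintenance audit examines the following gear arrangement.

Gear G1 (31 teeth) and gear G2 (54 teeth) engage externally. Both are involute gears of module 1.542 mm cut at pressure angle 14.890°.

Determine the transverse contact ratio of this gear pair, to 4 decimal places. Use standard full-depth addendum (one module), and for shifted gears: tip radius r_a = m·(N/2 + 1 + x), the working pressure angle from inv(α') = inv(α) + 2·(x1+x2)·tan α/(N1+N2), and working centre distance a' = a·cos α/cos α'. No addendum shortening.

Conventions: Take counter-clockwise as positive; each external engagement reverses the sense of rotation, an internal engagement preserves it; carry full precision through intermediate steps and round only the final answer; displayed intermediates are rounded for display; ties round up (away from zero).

2.0266

recognized (one external pair, fixed centres): single-mesh tooth geometry, m = 1.542, N1 = 31, N2 = 54
base radii: r_b1 = 23.098427, r_b2 = 40.235970
tip radii: r_a1 = 25.443000, r_a2 = 43.176000
no profile shift: α' = α, a' = a
action lengths: √(r_a1²−r_b1²) = 10.668126, √(r_a2²−r_b2²) = 15.659940
base pitch p_b = π·m·cos α = 4.681668
CR = (10.668126 + 15.659940 − 65.535000·sin 14.89000°)/4.681668 = 2.026612
contact ratio ≈ 2.0266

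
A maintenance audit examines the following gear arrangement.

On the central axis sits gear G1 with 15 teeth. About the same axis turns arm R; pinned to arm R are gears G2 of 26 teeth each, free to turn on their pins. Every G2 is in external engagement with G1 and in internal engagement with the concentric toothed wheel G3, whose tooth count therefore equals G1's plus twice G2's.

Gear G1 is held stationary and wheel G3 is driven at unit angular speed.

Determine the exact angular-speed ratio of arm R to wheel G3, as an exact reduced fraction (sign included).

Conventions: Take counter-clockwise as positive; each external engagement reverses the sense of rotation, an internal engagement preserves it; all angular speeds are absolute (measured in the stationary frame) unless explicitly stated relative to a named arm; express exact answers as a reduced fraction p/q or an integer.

recognized (axles ride arm R): planetary set, 15/26/67 teeth
ring teeth: 15 + 2·26 = 67
15(ω_sun−ω_arm) = −67(ω_ring−ω_arm),  ω_sun = 0, ω_ring = 1
15(0−ω_arm) = −67(1−ω_arm)  ⇒  82·ω_arm = 67  ⇒  ω_arm = 67/82
ω_out/ω_in = 67/82

67/82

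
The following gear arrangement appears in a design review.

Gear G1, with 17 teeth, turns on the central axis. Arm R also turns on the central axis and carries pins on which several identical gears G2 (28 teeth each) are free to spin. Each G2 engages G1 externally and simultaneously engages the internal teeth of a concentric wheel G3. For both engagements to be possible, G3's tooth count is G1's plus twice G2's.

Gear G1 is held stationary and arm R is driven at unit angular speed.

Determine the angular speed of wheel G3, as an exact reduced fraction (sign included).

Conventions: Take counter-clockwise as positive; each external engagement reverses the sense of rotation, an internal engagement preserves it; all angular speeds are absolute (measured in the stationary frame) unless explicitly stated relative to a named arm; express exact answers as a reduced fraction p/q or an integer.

class = planetary set [G3 = 17+2·28 = 73; Willis about the carrier]
ring teeth: 17 + 2·28 = 73
17(ω_sun−ω_arm) = −73(ω_ring−ω_arm),  ω_sun = 0, ω_arm = 1
ω_ring = 1 − (17/73)(0−1) = 90/73
exact speed ratio = 90/73

90/73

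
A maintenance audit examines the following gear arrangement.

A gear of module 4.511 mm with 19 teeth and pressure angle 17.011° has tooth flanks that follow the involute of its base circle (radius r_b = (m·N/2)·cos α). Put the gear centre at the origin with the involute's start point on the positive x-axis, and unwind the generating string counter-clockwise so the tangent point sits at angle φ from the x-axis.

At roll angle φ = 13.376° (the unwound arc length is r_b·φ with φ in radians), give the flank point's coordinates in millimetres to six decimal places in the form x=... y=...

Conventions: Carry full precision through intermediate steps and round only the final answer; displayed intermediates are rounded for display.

x=42.081107 y=0.172857

class = single-mesh tooth geometry [base-circle involute, m = 4.511, 19T]
pitch radius r_p = m·N/2 = 4.511·19/2 = 42.854500
base radius r_b = r_p·cos α = 42.854500·cos 17.011° = 40.979556
roll angle φ = 13.376° = 0.23345524 rad
x = r_b·(cos φ + φ·sin φ) = 42.081107
y = r_b·(sin φ − φ·cos φ) = 0.172857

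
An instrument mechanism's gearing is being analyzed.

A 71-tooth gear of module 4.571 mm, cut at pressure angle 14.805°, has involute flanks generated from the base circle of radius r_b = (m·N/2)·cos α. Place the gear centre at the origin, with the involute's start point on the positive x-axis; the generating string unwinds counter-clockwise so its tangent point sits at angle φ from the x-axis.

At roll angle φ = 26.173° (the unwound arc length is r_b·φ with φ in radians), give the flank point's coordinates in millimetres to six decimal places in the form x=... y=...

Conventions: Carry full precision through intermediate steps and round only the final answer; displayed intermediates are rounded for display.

recognized (one wheel, involute flank): single-mesh tooth geometry, m = 4.571, N = 71
pitch radius r_p = m·N/2 = 4.571·71/2 = 162.270500
base radius r_b = r_p·cos α = 162.270500·cos 14.805° = 156.883297
roll angle φ = 26.173° = 0.45680503 rad
x = r_b·(cos φ + φ·sin φ) = 172.407722
y = r_b·(sin φ − φ·cos φ) = 4.881558

x=172.407722 y=4.881558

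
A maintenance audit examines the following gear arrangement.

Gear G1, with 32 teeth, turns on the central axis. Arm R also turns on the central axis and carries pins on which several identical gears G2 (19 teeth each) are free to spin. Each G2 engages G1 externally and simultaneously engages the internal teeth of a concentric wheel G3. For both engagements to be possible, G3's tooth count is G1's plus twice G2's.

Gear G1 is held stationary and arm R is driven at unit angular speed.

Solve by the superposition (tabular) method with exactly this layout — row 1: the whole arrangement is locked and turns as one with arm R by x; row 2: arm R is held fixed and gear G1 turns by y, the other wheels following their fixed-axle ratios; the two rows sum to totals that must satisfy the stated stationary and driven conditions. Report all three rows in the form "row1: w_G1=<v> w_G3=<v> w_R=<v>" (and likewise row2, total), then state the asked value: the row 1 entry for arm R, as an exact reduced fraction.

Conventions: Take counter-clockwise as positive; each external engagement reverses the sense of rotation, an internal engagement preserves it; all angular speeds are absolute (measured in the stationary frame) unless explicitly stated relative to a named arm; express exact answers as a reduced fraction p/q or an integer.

row1: w_G1=1 w_G3=1 w_R=1
row2: w_G1=-1 w_G3=16/35 w_R=0
total: w_G1=0 w_G3=51/35 w_R=1
asked value: 1

topology: planetary set — G1 32T / G2 19T / G3 70T, arm = carrier (Willis)
row 1: whole set turns with the arm by x
row 2 — arm fixed, fixed-axis ratios: sun y, ring −(32/70)·y, arm 0
boundary: total ω_sun = x + y = 0 and total ω_arm = x = 1  ⇒  y = -1, x = 1
row 2 ring = −(32/70)·(-1) = 16/35
totals (row 1 + row 2): sun 1 + (-1) = 0, ring 1 + 16/35 = 51/35, arm 1 + 0 = 1
asked cell (row1, arm) = 1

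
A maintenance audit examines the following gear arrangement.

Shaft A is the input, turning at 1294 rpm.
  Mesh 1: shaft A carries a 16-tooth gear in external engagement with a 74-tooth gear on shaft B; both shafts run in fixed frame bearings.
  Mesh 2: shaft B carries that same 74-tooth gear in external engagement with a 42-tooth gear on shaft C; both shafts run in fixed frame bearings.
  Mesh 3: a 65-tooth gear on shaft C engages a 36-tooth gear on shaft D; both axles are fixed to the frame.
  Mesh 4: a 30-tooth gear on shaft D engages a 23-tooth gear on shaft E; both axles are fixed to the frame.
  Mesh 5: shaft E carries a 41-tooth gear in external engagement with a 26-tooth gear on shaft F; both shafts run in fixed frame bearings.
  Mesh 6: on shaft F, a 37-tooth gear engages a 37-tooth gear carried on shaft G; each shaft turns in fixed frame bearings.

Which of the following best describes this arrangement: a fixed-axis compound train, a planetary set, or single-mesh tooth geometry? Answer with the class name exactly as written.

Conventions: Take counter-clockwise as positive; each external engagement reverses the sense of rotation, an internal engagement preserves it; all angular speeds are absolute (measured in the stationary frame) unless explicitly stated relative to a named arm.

6-mesh fixed-axis compound train (all bearings frame-fixed)
classification: fixed-axis compound train

fixed-axis compound train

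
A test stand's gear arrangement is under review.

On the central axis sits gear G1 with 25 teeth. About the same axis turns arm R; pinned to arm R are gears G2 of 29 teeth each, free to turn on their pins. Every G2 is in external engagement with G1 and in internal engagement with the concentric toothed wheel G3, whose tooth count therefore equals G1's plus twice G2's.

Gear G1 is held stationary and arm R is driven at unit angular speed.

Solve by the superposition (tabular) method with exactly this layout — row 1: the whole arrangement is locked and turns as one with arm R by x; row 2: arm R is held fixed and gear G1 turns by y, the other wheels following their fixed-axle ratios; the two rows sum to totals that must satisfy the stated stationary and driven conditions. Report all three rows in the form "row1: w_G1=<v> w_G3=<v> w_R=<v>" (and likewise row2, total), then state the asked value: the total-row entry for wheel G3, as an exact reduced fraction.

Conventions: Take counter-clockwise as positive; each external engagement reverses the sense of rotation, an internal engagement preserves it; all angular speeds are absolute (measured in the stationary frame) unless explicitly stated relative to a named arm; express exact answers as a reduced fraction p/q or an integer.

row1: w_G1=1 w_G3=1 w_R=1
row2: w_G1=-1 w_G3=25/83 w_R=0
total: w_G1=0 w_G3=108/83 w_R=1
asked value: 108/83

topology: planetary set — G1 25T / G2 29T / G3 83T, arm = carrier (Willis)
row 1 — lock + rotate with arm: ω_sun = ω_ring = ω_arm = x
superposition row 2 [arm held]: sun y, ring −(25/83)·y, arm 0
boundary: total ω_sun = x + y = 0 and total ω_arm = x = 1  ⇒  y = -1, x = 1
row 2 ring = −(25/83)·(-1) = 25/83
totals (row 1 + row 2): sun 1 + (-1) = 0, ring 1 + 25/83 = 108/83, arm 1 + 0 = 1
asked cell (total, ring) = 108/83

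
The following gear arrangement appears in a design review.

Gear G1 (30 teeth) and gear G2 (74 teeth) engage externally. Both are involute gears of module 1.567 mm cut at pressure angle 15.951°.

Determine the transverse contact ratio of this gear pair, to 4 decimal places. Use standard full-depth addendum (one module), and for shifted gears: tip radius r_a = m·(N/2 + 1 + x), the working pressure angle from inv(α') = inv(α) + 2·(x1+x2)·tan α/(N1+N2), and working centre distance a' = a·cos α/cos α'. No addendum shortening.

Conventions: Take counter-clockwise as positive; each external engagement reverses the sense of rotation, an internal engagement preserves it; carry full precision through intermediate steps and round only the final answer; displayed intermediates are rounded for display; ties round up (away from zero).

single-mesh involute tooth geometry (30T engaging 74T at module 1.567)
base radii: r_b1 = 22.599989, r_b2 = 55.746639
tip radii: r_a1 = 25.072000, r_a2 = 59.546000
no profile shift: α' = α, a' = a
action lengths: √(r_a1²−r_b1²) = 10.855676, √(r_a2²−r_b2²) = 20.929366
base pitch p_b = π·m·cos α = 4.733331
CR = (10.855676 + 20.929366 − 81.484000·sin 15.95100°)/4.733331 = 1.984227
contact ratio ≈ 1.9842

1.9842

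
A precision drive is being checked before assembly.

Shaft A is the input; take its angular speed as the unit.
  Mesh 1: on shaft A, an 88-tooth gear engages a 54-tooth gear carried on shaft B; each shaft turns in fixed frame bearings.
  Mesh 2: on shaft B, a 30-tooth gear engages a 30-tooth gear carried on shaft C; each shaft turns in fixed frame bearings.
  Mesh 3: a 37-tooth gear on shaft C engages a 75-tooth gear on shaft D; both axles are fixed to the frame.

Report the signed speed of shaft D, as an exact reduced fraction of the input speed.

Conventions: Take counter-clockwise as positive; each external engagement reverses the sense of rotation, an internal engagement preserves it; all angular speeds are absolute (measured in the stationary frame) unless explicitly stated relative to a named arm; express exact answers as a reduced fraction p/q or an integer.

3-mesh fixed-axis compound train (all bearings frame-fixed)
mesh 1 [88T→54T]: |ω|/ω_in = 1×88/54 = 44/27, sense flips to −
mesh 2 [30T→30T]: |ω|/ω_in = (44/27)×30/30 = 44/27, sense flips to +
mesh 3 [37T→75T]: |ω|/ω_in = (44/27)×37/75 = 1628/2025, sense flips to −
signed output speed (× input speed) = -1628/2025

-1628/2025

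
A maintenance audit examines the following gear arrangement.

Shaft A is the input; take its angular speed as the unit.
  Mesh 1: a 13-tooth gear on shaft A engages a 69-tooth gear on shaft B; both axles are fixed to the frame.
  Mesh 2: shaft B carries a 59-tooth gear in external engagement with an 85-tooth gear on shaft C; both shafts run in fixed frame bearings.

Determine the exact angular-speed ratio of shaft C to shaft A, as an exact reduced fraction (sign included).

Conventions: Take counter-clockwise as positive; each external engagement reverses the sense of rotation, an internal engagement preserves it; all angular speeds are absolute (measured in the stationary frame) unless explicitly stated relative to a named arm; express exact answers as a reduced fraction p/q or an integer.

767/5865

class = fixed-axis compound train [2 meshes; 2 ratios multiply, 2 sense flips]
mesh 1 [13T→69T]: running ratio 13/69, sense −
mesh 2 [59T→85T]: running ratio 767/5865, sense +
ω_out/ω_in = 767/5865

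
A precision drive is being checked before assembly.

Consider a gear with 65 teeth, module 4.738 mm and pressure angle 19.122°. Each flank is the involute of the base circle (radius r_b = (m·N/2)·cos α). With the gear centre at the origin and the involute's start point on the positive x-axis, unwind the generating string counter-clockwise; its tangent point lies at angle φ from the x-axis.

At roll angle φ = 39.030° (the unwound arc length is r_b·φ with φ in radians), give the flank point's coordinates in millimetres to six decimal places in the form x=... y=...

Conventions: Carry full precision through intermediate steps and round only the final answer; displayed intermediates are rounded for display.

recognized (one wheel, involute flank): single-mesh tooth geometry, m = 4.738, N = 65
pitch radius r_p = m·N/2 = 4.738·65/2 = 153.985000
base radius r_b = r_p·cos α = 153.985000·cos 19.122° = 145.488600
roll angle φ = 39.030° = 0.68120201 rad
x = r_b·(cos φ + φ·sin φ) = 175.428378
y = r_b·(sin φ − φ·cos φ) = 14.630096

x=175.428378 y=14.630096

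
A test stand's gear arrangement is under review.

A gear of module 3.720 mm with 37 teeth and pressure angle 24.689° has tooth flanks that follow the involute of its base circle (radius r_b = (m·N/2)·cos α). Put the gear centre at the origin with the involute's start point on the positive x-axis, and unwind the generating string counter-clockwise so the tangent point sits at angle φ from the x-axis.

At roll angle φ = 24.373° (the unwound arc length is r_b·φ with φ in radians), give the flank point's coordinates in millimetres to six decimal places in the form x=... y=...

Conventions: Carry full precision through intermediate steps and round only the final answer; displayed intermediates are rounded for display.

x=67.933175 y=1.575580

single-mesh involute tooth geometry (37T wheel at module 3.720)
pitch radius r_p = m·N/2 = 3.720·37/2 = 68.820000
base radius r_b = r_p·cos α = 68.820000·cos 24.689° = 62.529053
roll angle φ = 24.373° = 0.42538910 rad
x = r_b·(cos φ + φ·sin φ) = 67.933175
y = r_b·(sin φ − φ·cos φ) = 1.575580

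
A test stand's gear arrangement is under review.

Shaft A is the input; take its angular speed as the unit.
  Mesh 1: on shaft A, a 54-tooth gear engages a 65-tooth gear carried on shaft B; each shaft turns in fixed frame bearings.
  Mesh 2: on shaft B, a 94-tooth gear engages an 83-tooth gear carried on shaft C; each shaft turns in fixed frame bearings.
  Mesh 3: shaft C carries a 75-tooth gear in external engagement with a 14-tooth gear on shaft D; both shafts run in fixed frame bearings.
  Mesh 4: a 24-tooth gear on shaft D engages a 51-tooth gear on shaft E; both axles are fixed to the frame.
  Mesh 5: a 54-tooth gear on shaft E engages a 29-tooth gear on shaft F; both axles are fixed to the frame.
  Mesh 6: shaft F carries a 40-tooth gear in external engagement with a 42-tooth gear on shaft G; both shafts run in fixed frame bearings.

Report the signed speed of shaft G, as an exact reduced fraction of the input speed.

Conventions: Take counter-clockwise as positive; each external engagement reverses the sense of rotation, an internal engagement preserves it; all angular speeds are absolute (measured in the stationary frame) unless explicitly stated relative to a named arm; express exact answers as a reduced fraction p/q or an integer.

6-mesh fixed-axis compound train (all bearings frame-fixed)
mesh 1 [54T→65T]: |ω|/ω_in = 1×54/65 = 54/65, sense flips to −
mesh 2 [94T→83T]: |ω|/ω_in = (54/65)×94/83 = 5076/5395, sense flips to +
mesh 3 [75T→14T]: |ω|/ω_in = (5076/5395)×75/14 = 38070/7553, sense flips to −
mesh 4 [24T→51T]: |ω|/ω_in = (38070/7553)×24/51 = 304560/128401, sense flips to +
mesh 5 [54T→29T]: |ω|/ω_in = (304560/128401)×54/29 = 16446240/3723629, sense flips to −
mesh 6 [40T→42T]: |ω|/ω_in = (16446240/3723629)×40/42 = 109641600/26065403, sense flips to +
signed output speed (× input speed) = 109641600/26065403

109641600/26065403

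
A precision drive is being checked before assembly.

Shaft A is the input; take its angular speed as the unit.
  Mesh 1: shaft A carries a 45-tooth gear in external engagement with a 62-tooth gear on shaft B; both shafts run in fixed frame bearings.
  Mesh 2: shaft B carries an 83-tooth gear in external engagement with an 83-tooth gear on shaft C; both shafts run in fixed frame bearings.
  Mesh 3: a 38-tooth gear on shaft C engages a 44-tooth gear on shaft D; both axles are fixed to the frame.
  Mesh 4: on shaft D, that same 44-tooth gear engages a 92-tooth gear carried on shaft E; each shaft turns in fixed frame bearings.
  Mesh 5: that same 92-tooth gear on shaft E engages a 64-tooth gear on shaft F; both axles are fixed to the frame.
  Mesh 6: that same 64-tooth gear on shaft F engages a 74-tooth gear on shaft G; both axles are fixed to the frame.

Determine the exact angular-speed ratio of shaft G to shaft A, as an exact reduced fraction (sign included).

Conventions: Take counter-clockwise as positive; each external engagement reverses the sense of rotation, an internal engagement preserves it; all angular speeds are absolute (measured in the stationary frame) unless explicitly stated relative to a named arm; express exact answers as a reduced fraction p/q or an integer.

855/2294

class = fixed-axis compound train [6 meshes; 6 ratios multiply, 6 sense flips]
mesh 1 [45T→62T]: running ratio 45/62, sense −
mesh 2 [83T→83T]: running ratio 45/62, sense +
mesh 3 [38T→44T]: running ratio 855/1364, sense −
mesh 4 [44T→92T]: running ratio 855/2852, sense +
mesh 5 [92T→64T]: running ratio 855/1984, sense −
mesh 6 [64T→74T]: running ratio 855/2294, sense +
ω_out/ω_in = 855/2294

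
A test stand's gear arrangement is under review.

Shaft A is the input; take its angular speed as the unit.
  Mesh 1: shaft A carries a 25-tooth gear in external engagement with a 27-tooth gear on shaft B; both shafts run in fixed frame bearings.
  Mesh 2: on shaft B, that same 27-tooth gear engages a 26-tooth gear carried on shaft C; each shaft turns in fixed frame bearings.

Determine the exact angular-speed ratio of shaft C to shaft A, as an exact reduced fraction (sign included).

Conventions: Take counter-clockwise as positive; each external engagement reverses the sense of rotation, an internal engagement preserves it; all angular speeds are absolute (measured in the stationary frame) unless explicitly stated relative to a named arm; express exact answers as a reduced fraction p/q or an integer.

class = fixed-axis compound train [2 meshes; 2 ratios multiply, 2 sense flips]
mesh 1 [25T→27T]: running ratio 25/27, sense −
mesh 2 [27T→26T]: running ratio 25/26, sense +
ω_out/ω_in = 25/26

25/26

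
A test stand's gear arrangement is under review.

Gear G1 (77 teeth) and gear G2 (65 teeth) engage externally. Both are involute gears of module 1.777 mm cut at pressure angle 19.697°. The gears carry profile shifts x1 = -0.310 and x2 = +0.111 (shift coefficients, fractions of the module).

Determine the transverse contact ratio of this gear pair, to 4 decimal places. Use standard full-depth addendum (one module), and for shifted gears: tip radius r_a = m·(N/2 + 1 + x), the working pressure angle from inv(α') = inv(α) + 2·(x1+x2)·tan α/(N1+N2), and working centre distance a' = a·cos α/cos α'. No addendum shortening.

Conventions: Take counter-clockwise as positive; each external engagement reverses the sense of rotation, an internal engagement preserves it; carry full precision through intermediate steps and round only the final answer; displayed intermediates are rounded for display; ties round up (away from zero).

recognized (one external pair, fixed centres): single-mesh tooth geometry, m = 1.777, N1 = 77, N2 = 65
base radii: r_b1 = 64.411444, r_b2 = 54.373297
tip radii: r_a1 = 69.640630, r_a2 = 59.726747
inv(α') = inv(19.697°) + 2·(-0.310+0.111)·tan α/(77+65) = 0.01321188  ⇒  α' = 19.23689°
a' = a·cos α / cos α' = 126.1670·cos 19.697°/cos 19.23689° = 125.809381
action lengths: √(r_a1²−r_b1²) = 26.476088, √(r_a2²−r_b2²) = 24.714953
base pitch p_b = π·m·cos α = 5.255962
CR = (26.476088 + 24.714953 − 125.809381·sin 19.23689°)/5.255962 = 1.853141
contact ratio ≈ 1.8531

1.8531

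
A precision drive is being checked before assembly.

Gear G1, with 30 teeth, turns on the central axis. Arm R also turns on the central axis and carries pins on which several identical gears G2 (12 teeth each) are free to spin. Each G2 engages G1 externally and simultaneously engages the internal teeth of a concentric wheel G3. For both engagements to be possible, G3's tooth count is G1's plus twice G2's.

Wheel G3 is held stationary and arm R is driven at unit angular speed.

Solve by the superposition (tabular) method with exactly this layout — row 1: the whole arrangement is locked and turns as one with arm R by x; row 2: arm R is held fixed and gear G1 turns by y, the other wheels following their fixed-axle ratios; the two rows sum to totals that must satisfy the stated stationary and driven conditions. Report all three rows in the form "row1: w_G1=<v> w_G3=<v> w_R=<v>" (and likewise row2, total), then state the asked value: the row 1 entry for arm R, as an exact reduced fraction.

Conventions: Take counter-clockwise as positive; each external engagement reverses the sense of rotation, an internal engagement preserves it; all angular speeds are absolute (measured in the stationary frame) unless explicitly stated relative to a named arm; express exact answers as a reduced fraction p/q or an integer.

class = planetary set [G3 = 30+2·12 = 54; Willis about the carrier]
row 1: whole set turns with the arm by x
superposition row 2 [arm held]: sun y, ring −(30/54)·y, arm 0
boundary: total ω_ring = x − (30/54)·y = 0 and total ω_arm = x = 1  ⇒  y = 9/5, x = 1
row 2 ring = −(30/54)·9/5 = -1
totals (row 1 + row 2): sun 1 + 9/5 = 14/5, ring 1 + (-1) = 0, arm 1 + 0 = 1
asked cell (row1, arm) = 1

row1: w_G1=1 w_G3=1 w_R=1
row2: w_G1=9/5 w_G3=-1 w_R=0
total: w_G1=14/5 w_G3=0 w_R=1
asked value: 1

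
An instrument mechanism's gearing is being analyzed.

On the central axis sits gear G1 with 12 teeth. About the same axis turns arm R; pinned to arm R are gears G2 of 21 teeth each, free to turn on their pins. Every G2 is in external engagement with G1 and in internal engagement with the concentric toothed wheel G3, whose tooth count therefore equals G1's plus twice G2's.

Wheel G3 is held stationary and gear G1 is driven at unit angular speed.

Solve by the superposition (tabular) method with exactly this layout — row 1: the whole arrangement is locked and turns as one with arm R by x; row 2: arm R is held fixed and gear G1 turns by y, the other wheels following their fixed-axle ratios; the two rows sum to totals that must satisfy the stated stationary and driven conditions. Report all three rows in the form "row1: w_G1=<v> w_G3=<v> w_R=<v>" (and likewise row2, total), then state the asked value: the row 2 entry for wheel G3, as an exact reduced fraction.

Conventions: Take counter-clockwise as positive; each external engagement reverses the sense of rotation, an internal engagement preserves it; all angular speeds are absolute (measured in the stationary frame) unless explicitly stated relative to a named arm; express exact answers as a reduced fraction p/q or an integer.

topology: planetary set — G1 12T / G2 21T / G3 54T, arm = carrier (Willis)
superposition row 1 [locked train]: every member turns x
superposition row 2 [arm held]: sun y, ring −(12/54)·y, arm 0
boundary: total ω_ring = x − (12/54)·y = 0 and total ω_sun = x + y = 1  ⇒  y = 9/11, x = 2/11
row 2 ring = −(12/54)·9/11 = -2/11
totals (row 1 + row 2): sun 2/11 + 9/11 = 1, ring 2/11 + (-2/11) = 0, arm 2/11 + 0 = 2/11
asked cell (row2, ring) = -2/11

row1: w_G1=2/11 w_G3=2/11 w_R=2/11
row2: w_G1=9/11 w_G3=-2/11 w_R=0
total: w_G1=1 w_G3=0 w_R=2/11
asked value: -2/11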